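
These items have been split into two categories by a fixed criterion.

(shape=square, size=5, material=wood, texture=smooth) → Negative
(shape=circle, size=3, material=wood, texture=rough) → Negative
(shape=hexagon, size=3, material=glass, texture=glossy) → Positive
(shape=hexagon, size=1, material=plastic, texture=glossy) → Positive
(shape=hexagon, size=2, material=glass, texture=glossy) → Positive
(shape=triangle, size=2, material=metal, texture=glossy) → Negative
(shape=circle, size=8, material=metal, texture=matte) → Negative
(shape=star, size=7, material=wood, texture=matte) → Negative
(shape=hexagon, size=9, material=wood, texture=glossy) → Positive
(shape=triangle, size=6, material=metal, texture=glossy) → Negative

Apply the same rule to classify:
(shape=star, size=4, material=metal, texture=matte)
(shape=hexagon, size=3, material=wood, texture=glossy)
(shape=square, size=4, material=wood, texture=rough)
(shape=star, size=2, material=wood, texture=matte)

Negative, Positive, Negative, Negative

The common property of the 'Positive' items is: shape is hexagon. No 'Negative' item has it.
(shape=star, size=4, material=metal, texture=matte): shape is star — does not fit, so Negative.
(shape=hexagon, size=3, material=wood, texture=glossy): shape is hexagon — meets the rule, so Positive.
(shape=square, size=4, material=wood, texture=rough): shape is square — does not fit, so Negative.
(shape=star, size=2, material=wood, texture=matte): shape is star — does not fit, so Negative.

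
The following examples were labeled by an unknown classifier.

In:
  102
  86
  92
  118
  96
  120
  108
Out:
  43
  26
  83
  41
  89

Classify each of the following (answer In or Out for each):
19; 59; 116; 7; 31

'In' ⟺ even AND at least 41.
19 — 19 is odd, 19 < 41, hence Out.
59 — 59 is odd, 59 ≥ 41, hence Out.
116 — 116 is even, 116 ≥ 41, hence In.
7 — 7 is odd, 7 < 41, hence Out.
31 — 31 is odd, 31 < 41, hence Out.

Out, Out, In, Out, Out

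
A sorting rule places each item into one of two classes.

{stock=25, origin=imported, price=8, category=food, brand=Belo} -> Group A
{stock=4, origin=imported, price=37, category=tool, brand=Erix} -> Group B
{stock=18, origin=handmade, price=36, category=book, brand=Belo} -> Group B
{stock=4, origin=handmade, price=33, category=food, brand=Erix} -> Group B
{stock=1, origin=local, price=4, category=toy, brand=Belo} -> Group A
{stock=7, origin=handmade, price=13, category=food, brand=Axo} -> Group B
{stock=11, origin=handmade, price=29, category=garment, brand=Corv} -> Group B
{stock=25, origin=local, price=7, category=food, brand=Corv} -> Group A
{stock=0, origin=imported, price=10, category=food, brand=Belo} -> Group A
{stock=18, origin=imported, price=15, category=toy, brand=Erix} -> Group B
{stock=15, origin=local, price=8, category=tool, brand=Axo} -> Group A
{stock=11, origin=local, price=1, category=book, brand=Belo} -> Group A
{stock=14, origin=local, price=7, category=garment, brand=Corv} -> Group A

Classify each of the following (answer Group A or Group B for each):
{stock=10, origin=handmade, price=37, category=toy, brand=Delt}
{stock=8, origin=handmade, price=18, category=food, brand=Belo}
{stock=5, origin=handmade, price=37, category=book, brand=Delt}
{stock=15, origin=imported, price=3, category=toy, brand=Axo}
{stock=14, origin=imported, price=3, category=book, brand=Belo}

Group B, Group B, Group B, Group A, Group A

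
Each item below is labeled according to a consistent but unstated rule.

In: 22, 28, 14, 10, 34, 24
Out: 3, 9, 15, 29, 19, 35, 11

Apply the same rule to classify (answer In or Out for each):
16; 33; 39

Checking candidate rules against both groups, what survives is: even.
In: 16, since 16 is even. Out: 33, since 33 is odd. Out: 39, since 39 is odd.

In, Out, Out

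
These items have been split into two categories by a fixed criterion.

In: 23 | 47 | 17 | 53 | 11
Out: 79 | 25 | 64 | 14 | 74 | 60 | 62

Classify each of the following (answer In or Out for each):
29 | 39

In, Out

Looking at the examples, the only property every 'In' case has and every 'Out' case lacks is: ≡ 5 (mod 6).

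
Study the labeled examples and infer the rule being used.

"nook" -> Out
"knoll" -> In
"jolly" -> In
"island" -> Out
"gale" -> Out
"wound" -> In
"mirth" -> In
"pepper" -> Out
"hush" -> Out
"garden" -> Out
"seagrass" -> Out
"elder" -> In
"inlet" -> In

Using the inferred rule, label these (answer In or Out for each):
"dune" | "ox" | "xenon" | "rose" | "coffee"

Out, Out, In, Out, Out

Every 'In' example satisfies: odd length. None of the 'Out' examples do.
Out: "dune", since length 4.
Out: "ox", since length 2.
In: "xenon", since length 5.
Out: "rose", since length 4.
Out: "coffee", since length 6.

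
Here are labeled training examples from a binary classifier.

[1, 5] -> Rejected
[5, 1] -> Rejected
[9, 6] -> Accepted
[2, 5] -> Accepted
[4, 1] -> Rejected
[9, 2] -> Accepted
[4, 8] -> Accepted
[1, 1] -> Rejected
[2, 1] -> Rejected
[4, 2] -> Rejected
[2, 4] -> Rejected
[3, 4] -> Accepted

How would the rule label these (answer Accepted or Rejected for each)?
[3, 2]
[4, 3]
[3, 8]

Every 'Accepted' example satisfies: sum ≥ 7. None of the 'Rejected' examples do.
[3, 2]: 3+2 = 5 — fails the rule, so Rejected.
[4, 3]: 4+3 = 7 — qualifies, so Accepted.
[3, 8]: 3+8 = 11 — qualifies, so Accepted.

Rejected, Accepted, Accepted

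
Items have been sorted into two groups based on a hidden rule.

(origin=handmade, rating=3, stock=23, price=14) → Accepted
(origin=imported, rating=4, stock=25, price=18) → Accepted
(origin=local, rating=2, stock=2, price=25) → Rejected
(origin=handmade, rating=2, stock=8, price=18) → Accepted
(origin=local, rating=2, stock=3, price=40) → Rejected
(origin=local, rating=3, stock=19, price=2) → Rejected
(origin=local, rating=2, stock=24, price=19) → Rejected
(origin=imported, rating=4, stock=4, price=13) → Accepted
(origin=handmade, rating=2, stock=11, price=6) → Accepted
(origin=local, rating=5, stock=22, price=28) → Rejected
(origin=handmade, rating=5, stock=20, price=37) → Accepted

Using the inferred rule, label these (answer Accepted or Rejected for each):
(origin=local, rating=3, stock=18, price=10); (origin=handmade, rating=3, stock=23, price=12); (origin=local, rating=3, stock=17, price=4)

Checking candidate rules against both groups, what survives is: origin is not local.

Rejected, Accepted, Rejected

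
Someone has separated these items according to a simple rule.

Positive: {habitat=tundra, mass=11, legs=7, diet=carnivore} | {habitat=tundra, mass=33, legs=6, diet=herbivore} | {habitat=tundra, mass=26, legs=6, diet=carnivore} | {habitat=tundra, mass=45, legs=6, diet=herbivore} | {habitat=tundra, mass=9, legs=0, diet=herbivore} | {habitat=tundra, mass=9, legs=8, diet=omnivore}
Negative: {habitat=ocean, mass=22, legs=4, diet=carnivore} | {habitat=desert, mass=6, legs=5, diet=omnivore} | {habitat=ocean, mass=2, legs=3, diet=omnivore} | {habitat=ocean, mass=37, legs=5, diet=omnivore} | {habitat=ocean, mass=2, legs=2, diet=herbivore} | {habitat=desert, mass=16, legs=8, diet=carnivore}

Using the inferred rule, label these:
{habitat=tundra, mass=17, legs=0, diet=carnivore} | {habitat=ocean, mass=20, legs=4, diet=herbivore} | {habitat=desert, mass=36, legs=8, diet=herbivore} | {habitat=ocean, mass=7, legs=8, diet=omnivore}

Positive, Negative, Negative, Negative

Rule: habitat is tundra. This holds for each 'Positive' example and fails for each 'Negative' one.
{habitat=tundra, mass=17, legs=0, diet=carnivore}: Positive (habitat is tundra). {habitat=ocean, mass=20, legs=4, diet=herbivore}: Negative (habitat is ocean). {habitat=desert, mass=36, legs=8, diet=herbivore}: Negative (habitat is desert). {habitat=ocean, mass=7, legs=8, diet=omnivore}: Negative (habitat is ocean).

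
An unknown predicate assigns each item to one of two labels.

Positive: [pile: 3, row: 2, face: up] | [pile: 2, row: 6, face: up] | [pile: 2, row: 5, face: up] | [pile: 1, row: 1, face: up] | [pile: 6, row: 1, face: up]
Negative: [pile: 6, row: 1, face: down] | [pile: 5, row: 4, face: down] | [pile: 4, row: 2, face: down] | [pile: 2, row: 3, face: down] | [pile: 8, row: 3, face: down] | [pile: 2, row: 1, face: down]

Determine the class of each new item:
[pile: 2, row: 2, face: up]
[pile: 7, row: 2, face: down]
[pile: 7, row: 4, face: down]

Checking candidate rules against both groups, what survives is: face is up.
Positive: [pile: 2, row: 2, face: up], since face is up.
Negative: [pile: 7, row: 2, face: down], since face is down.
Negative: [pile: 7, row: 4, face: down], since face is down.

Positive, Negative, Negative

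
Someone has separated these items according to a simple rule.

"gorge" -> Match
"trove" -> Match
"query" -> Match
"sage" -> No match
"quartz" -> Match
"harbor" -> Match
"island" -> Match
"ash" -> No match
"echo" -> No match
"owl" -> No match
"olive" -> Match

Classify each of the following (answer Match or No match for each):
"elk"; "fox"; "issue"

No match, No match, Match

A rule that fits every label: length ≥ 5 — true of each 'Match' example, false of each 'No match' one.
"elk": length 3 — doesn't qualify, so No match. "fox": length 3 — doesn't qualify, so No match. "issue": length 5 — has this property, so Match.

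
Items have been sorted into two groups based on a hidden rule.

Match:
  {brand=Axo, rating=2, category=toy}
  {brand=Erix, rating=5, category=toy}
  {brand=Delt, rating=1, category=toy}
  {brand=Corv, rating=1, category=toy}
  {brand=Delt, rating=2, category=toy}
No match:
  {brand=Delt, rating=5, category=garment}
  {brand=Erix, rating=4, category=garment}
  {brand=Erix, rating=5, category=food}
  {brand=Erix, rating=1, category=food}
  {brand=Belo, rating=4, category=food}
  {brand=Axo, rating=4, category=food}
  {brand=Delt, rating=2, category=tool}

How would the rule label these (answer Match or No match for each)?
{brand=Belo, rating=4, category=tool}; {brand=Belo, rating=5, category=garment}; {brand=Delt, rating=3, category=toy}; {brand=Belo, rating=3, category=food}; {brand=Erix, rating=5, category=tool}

A rule that fits every label: category is toy — true of each 'Match' example, false of each 'No match' one.
{brand=Belo, rating=4, category=tool}: No match (category is tool). {brand=Belo, rating=5, category=garment}: No match (category is garment). {brand=Delt, rating=3, category=toy}: Match (category is toy). {brand=Belo, rating=3, category=food}: No match (category is food). {brand=Erix, rating=5, category=tool}: No match (category is tool).

No match, No match, Match, No match, No match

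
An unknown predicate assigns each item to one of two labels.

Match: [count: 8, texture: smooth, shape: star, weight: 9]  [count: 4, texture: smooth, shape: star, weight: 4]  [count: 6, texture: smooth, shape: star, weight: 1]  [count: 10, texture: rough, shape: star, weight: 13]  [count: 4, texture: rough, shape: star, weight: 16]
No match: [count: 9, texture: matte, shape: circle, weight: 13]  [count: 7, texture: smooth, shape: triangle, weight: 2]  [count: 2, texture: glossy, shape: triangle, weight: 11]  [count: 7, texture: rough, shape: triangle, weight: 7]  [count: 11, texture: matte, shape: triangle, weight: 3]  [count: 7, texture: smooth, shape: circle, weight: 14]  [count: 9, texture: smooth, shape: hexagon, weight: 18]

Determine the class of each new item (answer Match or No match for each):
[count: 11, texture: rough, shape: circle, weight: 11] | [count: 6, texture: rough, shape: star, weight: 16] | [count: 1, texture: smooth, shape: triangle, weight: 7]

No match, Match, No match

Every 'Match' example satisfies: shape is star. None of the 'No match' examples do.
[count: 11, texture: rough, shape: circle, weight: 11] → shape is circle → No match.
[count: 6, texture: rough, shape: star, weight: 16] → shape is star → Match.
[count: 1, texture: smooth, shape: triangle, weight: 7] → shape is triangle → No match.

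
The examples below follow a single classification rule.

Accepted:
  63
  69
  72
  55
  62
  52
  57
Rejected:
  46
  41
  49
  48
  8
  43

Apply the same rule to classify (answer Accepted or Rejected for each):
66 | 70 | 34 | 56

Accepted, Accepted, Rejected, Accepted

A rule that fits every label: at least 52 — true of each 'Accepted' example, false of each 'Rejected' one.
66: 66 ≥ 52 — matches, so Accepted. 70: 70 ≥ 52 — matches, so Accepted. 34: 34 < 52 — lacks this property, so Rejected. 56: 56 ≥ 52 — matches, so Accepted.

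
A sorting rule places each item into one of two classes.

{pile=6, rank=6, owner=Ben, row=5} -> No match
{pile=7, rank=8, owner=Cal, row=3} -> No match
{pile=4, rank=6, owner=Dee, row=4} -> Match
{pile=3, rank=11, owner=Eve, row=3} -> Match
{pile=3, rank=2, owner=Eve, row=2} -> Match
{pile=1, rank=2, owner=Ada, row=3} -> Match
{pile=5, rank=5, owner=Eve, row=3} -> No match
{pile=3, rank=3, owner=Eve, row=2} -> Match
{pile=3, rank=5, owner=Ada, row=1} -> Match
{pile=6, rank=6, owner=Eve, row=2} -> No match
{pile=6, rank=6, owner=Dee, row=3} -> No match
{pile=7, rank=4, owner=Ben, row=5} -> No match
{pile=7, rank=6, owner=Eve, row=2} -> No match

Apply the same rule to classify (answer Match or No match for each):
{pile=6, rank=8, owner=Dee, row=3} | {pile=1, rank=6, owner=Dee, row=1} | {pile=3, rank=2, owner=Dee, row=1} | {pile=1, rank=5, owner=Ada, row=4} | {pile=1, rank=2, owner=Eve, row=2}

One predicate separates the groups cleanly: pile ≤ 4.
{pile=6, rank=8, owner=Dee, row=3}: pile = 6 — does not fit, so No match.
{pile=1, rank=6, owner=Dee, row=1}: pile = 1 — has this property, so Match.
{pile=3, rank=2, owner=Dee, row=1}: pile = 3 — has this property, so Match.
{pile=1, rank=5, owner=Ada, row=4}: pile = 1 — has this property, so Match.
{pile=1, rank=2, owner=Eve, row=2}: pile = 1 — has this property, so Match.

No match, Match, Match, Match, Match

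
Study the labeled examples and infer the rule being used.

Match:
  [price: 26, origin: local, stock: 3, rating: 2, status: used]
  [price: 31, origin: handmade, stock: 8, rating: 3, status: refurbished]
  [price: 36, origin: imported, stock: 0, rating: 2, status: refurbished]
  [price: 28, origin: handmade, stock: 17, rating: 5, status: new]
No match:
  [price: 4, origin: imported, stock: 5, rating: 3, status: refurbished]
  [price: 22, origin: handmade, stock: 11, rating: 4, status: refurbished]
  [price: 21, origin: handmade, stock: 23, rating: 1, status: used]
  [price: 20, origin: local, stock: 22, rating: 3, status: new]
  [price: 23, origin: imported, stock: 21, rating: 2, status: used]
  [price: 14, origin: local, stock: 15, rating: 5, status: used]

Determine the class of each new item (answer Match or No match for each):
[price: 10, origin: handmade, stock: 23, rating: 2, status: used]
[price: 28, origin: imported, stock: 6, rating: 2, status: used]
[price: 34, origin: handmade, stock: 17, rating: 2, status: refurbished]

No match, Match, Match

A rule that fits every label: price ≥ 26 — true of each 'Match' example, false of each 'No match' one.
[price: 10, origin: handmade, stock: 23, rating: 2, status: used] → price = 10 → No match.
[price: 28, origin: imported, stock: 6, rating: 2, status: used] → price = 28 → Match.
[price: 34, origin: handmade, stock: 17, rating: 2, status: refurbished] → price = 34 → Match.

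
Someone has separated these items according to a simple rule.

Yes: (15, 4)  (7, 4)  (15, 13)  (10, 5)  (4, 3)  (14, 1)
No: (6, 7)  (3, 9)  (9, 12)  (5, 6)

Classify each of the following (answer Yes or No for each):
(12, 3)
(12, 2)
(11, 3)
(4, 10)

The rule appears to be: first > second.
(12, 3): 12 > 3, has this property → Yes.
(12, 2): 12 > 2, has this property → Yes.
(11, 3): 11 > 3, has this property → Yes.
(4, 10): 4 < 10, doesn't match → No.

Yes, Yes, Yes, No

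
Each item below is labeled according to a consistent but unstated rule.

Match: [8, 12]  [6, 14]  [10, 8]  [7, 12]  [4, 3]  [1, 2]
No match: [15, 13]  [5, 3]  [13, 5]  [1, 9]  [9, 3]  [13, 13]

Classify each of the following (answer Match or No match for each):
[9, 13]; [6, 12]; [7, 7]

Comparing the two groups points to one rule — product is even.
[9, 13]: 9·13 = 117 — fails this test, so No match.
[6, 12]: 6·12 = 72 — passes, so Match.
[7, 7]: 7·7 = 49 — fails this test, so No match.

No match, Match, No match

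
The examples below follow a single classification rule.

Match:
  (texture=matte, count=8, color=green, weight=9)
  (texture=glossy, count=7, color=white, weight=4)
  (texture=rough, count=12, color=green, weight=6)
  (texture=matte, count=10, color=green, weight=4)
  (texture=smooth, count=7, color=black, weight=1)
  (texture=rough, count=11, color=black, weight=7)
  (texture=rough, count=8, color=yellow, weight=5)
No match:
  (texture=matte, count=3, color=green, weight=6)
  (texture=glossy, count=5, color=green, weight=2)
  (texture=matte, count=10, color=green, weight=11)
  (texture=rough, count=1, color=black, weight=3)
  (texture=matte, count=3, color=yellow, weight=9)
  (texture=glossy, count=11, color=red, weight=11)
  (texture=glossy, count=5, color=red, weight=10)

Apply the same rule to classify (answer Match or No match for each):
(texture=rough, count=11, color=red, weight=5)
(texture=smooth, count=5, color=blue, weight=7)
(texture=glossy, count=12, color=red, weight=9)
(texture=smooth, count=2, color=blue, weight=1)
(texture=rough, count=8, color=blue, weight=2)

Match, No match, Match, No match, Match

The simplest hypothesis consistent with all the labels is: weight ≤ 9 AND count ≥ 7.
(texture=rough, count=11, color=red, weight=5) → weight = 5, count = 11 → Match.
(texture=smooth, count=5, color=blue, weight=7) → weight = 7, count = 5 → No match.
(texture=glossy, count=12, color=red, weight=9) → weight = 9, count = 12 → Match.
(texture=smooth, count=2, color=blue, weight=1) → weight = 1, count = 2 → No match.
(texture=rough, count=8, color=blue, weight=2) → weight = 2, count = 8 → Match.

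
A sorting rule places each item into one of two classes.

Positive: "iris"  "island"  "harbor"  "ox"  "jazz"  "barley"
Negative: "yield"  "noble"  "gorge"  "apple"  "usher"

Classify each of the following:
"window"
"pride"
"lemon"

One predicate separates the groups cleanly: even length.
"window": length 6, satisfies this → Positive. "pride": length 5, does not satisfy this → Negative. "lemon": length 5, does not satisfy this → Negative.

Positive, Negative, Negative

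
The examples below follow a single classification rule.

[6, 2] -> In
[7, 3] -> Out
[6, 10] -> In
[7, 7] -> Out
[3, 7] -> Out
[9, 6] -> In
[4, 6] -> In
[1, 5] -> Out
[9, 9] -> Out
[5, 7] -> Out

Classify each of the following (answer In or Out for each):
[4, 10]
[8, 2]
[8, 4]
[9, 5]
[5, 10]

In, In, In, Out, In

The common property of the 'In' items is: second is even. No 'Out' item has it.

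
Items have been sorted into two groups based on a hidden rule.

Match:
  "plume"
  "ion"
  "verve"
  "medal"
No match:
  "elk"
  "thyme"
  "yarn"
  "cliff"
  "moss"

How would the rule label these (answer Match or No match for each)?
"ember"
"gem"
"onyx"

Match, No match, No match

The distinguishing property — has ≥ 2 vowels — holds for all the 'Match' cases and none of the 'No match' cases.
"ember": 2 vowels — meets the rule, so Match. "gem": 1 vowel — doesn't qualify, so No match. "onyx": 1 vowel — doesn't qualify, so No match.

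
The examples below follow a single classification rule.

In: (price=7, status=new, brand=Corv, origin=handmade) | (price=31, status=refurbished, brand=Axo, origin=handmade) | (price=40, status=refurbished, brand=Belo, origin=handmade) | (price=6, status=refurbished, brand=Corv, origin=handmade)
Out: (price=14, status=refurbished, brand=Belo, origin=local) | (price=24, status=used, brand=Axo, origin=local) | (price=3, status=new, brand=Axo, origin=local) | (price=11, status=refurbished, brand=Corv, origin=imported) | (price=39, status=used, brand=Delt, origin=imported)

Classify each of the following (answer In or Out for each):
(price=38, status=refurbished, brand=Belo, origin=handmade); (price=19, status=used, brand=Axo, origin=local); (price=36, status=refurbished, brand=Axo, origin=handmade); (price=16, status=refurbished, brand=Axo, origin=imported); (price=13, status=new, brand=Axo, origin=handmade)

Looking at the examples, the only property every 'In' case has and every 'Out' case lacks is: origin is handmade.
(price=38, status=refurbished, brand=Belo, origin=handmade): origin is handmade — checks out, so In. (price=19, status=used, brand=Axo, origin=local): origin is local — does not fit, so Out. (price=36, status=refurbished, brand=Axo, origin=handmade): origin is handmade — checks out, so In. (price=16, status=refurbished, brand=Axo, origin=imported): origin is imported — does not fit, so Out. (price=13, status=new, brand=Axo, origin=handmade): origin is handmade — checks out, so In.

In, Out, In, Out, In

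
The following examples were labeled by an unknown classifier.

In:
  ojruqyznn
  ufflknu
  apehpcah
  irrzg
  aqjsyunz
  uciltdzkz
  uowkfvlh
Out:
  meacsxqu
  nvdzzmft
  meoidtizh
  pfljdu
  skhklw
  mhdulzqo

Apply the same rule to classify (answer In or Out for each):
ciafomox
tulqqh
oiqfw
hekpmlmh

Out, Out, In, Out

The common property of the 'In' items is: starts with a vowel. No 'Out' item has it.
ciafomox — starts with 'c', hence Out. tulqqh — starts with 't', hence Out. oiqfw — starts with 'o', hence In. hekpmlmh — starts with 'h', hence Out.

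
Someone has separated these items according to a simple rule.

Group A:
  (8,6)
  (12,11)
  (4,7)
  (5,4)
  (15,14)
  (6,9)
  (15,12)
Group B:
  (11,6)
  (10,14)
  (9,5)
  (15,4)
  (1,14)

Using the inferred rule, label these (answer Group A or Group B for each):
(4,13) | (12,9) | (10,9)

Group B, Group A, Group A

Rule: |first − second| ≤ 3. This holds for each 'Group A' example and fails for each 'Group B' one.
(4,13): Group B (|4−13| = 9). (12,9): Group A (|12−9| = 3). (10,9): Group A (|10−9| = 1).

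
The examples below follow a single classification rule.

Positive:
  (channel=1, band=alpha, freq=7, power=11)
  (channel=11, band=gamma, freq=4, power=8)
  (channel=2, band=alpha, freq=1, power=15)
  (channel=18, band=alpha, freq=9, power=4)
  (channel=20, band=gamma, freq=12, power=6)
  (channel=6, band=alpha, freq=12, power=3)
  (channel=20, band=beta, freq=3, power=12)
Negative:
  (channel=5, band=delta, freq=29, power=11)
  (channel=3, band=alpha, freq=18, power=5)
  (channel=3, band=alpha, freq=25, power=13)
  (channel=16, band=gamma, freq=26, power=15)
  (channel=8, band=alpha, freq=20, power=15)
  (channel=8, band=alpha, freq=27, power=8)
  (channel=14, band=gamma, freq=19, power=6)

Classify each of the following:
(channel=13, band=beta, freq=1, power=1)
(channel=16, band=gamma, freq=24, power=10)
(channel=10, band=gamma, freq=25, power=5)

Positive, Negative, Negative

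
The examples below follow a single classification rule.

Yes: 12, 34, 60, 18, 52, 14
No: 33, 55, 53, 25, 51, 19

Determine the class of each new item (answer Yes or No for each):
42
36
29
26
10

Yes, Yes, No, Yes, Yes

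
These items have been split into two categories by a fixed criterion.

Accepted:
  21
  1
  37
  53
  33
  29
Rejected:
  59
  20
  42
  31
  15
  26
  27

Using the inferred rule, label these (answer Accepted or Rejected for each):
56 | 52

Rejected, Rejected

Rule: ≡ 1 (mod 4). This holds for each 'Accepted' example and fails for each 'Rejected' one.
56: 56 mod 4 = 0, doesn't match → Rejected.
52: 52 mod 4 = 0, doesn't match → Rejected.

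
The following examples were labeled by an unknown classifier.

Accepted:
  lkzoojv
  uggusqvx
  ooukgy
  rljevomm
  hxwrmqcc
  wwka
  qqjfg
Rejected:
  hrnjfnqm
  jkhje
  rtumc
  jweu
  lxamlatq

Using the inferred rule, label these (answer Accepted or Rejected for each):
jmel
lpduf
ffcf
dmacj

Rejected, Rejected, Accepted, Rejected

The common property of the 'Accepted' items is: has a double letter. No 'Rejected' item has it.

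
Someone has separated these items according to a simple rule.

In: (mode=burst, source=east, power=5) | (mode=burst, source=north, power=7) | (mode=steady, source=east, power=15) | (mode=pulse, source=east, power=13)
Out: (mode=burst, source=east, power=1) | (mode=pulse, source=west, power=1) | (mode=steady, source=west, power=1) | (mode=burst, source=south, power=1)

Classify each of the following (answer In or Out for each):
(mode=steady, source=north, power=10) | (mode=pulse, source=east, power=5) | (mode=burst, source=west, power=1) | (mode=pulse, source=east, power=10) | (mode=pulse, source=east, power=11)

In, In, Out, In, In

A rule that fits every label: power ≥ 5 — true of each 'In' example, false of each 'Out' one.
(mode=steady, source=north, power=10) → power = 10 → In. (mode=pulse, source=east, power=5) → power = 5 → In. (mode=burst, source=west, power=1) → power = 1 → Out. (mode=pulse, source=east, power=10) → power = 10 → In. (mode=pulse, source=east, power=11) → power = 11 → In.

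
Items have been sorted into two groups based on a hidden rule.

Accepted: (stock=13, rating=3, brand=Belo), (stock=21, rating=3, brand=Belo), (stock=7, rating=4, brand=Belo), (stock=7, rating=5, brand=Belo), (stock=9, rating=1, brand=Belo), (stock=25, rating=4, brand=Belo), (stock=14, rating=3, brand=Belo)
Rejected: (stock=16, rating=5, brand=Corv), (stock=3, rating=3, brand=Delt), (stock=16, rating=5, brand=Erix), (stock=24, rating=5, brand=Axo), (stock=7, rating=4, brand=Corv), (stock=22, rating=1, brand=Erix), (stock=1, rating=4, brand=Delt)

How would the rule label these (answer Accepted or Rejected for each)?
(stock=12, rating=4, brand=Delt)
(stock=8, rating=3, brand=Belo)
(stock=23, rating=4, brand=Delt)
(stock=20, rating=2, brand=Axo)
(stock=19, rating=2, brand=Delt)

Rejected, Accepted, Rejected, Rejected, Rejected

The common property of the 'Accepted' items is: brand is Belo. No 'Rejected' item has it.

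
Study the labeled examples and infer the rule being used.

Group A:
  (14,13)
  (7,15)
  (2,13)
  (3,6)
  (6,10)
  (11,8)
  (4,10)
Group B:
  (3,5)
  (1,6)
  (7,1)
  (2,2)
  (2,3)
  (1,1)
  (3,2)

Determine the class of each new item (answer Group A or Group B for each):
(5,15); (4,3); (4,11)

Group A, Group B, Group A

The pattern is that an item is 'Group A' exactly when: sum ≥ 9.
(5,15) — 5+15 = 20, hence Group A.
(4,3) — 4+3 = 7, hence Group B.
(4,11) — 4+11 = 15, hence Group A.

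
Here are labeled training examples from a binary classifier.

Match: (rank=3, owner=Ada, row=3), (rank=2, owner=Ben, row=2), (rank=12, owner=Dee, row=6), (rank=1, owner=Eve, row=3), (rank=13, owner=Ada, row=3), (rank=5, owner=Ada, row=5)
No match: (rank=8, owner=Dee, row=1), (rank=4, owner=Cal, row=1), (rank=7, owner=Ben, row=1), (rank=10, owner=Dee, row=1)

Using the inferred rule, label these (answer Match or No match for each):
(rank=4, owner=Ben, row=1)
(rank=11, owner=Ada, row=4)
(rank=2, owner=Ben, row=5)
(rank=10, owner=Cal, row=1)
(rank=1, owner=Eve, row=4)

No match, Match, Match, No match, Match

Every 'Match' example satisfies: row ≥ 2. None of the 'No match' examples do.
(rank=4, owner=Ben, row=1) → row = 1 → No match.
(rank=11, owner=Ada, row=4) → row = 4 → Match.
(rank=2, owner=Ben, row=5) → row = 5 → Match.
(rank=10, owner=Cal, row=1) → row = 1 → No match.
(rank=1, owner=Eve, row=4) → row = 4 → Match.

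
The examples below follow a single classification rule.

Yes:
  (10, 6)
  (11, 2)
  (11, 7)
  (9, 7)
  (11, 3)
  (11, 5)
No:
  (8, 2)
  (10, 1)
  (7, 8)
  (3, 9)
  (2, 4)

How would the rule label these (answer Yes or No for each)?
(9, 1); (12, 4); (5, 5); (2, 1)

Every 'Yes' example satisfies: first > second AND sum ≥ 12. None of the 'No' examples do.
No: (9, 1), since 9 > 1, 9+1 = 10.
Yes: (12, 4), since 12 > 4, 12+4 = 16.
No: (5, 5), since 5 = 5, 5+5 = 10.
No: (2, 1), since 2 > 1, 2+1 = 3.

No, Yes, No, No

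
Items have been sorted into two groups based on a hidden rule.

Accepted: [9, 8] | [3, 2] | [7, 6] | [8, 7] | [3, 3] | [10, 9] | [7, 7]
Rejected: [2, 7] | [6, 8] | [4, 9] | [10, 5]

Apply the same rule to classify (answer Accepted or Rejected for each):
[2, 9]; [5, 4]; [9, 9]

Rejected, Accepted, Accepted

The classifier is using: |first − second| ≤ 1.
[2, 9] — |2−9| = 7, hence Rejected. [5, 4] — |5−4| = 1, hence Accepted. [9, 9] — |9−9| = 0, hence Accepted.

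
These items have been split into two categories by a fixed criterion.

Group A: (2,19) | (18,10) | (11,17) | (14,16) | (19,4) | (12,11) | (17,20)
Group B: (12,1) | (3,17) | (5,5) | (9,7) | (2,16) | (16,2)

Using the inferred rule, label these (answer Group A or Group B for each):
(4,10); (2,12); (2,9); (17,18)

Group B, Group B, Group B, Group A

One predicate separates the groups cleanly: sum ≥ 21.
(4,10) — 4+10 = 14, hence Group B.
(2,12) — 2+12 = 14, hence Group B.
(2,9) — 2+9 = 11, hence Group B.
(17,18) — 17+18 = 35, hence Group A.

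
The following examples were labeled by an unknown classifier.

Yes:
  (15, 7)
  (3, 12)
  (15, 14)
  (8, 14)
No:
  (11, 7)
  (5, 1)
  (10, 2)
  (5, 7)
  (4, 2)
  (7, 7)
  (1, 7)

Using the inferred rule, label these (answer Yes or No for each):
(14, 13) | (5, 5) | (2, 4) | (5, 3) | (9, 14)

Yes, No, No, No, Yes

The pattern is that an item is 'Yes' exactly when: max ≥ 12.
(14, 13): Yes (max 14). (5, 5): No (max 5). (2, 4): No (max 4). (5, 3): No (max 5). (9, 14): Yes (max 14).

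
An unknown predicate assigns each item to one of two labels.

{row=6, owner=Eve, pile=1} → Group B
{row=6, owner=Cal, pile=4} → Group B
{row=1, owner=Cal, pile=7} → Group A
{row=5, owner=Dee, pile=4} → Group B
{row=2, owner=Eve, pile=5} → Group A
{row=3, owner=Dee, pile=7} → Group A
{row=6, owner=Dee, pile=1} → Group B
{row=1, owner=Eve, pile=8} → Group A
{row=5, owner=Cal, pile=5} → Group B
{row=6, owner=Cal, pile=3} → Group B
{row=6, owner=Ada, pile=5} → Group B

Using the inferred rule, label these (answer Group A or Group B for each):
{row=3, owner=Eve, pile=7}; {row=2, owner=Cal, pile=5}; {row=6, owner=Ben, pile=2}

Group A, Group A, Group B

The classifier is using: row ≤ 3.
Group A: {row=3, owner=Eve, pile=7}, since row = 3. Group A: {row=2, owner=Cal, pile=5}, since row = 2. Group B: {row=6, owner=Ben, pile=2}, since row = 6.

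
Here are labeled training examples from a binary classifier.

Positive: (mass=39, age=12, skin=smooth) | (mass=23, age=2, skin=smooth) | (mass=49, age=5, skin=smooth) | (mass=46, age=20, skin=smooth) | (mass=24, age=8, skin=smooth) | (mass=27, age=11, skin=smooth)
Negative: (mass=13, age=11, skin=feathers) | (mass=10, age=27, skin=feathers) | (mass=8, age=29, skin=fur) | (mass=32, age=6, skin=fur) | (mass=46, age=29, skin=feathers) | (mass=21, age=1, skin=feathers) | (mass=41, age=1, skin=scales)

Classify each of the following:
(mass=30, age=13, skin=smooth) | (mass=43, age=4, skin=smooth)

Checking candidate rules against both groups, what survives is: skin is smooth.
(mass=30, age=13, skin=smooth): skin is smooth, fits → Positive.
(mass=43, age=4, skin=smooth): skin is smooth, fits → Positive.

Positive, Positive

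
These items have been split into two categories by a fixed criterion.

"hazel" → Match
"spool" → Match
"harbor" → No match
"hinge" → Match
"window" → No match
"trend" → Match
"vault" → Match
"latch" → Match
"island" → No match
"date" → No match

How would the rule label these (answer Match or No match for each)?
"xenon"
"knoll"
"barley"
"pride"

The common property of the 'Match' items is: odd length. No 'No match' item has it.
"xenon" — length 5, hence Match.
"knoll" — length 5, hence Match.
"barley" — length 6, hence No match.
"pride" — length 5, hence Match.

Match, Match, No match, Match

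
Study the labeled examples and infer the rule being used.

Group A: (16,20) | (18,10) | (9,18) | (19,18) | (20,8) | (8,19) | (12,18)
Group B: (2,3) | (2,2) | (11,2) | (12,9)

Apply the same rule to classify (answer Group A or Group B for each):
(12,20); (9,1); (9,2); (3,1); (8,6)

The rule appears to be: sum ≥ 27.
(12,20): 12+20 = 32 — passes, so Group A. (9,1): 9+1 = 10 — fails the rule, so Group B. (9,2): 9+2 = 11 — fails the rule, so Group B. (3,1): 3+1 = 4 — fails the rule, so Group B. (8,6): 8+6 = 14 — fails the rule, so Group B.

Group A, Group B, Group B, Group B, Group B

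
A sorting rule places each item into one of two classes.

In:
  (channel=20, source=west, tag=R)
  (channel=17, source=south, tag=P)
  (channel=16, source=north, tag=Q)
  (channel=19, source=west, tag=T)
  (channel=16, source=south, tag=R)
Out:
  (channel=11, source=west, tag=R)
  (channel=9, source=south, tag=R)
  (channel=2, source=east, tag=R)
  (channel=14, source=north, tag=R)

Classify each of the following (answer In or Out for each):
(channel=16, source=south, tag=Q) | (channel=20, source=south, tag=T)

In, In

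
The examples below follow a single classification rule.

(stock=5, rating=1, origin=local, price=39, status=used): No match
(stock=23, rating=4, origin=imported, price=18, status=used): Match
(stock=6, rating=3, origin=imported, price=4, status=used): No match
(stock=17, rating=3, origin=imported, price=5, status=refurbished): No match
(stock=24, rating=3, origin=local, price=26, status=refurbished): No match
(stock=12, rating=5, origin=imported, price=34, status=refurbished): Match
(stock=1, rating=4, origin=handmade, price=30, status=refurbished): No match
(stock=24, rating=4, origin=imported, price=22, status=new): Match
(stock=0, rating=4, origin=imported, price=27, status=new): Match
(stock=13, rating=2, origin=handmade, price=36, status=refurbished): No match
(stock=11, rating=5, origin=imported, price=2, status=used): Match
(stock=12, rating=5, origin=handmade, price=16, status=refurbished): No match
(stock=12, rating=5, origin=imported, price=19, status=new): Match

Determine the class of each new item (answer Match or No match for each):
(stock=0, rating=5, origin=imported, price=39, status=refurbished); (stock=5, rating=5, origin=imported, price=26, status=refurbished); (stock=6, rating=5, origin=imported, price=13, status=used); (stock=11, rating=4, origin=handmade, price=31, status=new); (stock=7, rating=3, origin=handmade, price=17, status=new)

The rule appears to be: origin is imported AND rating ≥ 4.

Match, Match, Match, No match, No match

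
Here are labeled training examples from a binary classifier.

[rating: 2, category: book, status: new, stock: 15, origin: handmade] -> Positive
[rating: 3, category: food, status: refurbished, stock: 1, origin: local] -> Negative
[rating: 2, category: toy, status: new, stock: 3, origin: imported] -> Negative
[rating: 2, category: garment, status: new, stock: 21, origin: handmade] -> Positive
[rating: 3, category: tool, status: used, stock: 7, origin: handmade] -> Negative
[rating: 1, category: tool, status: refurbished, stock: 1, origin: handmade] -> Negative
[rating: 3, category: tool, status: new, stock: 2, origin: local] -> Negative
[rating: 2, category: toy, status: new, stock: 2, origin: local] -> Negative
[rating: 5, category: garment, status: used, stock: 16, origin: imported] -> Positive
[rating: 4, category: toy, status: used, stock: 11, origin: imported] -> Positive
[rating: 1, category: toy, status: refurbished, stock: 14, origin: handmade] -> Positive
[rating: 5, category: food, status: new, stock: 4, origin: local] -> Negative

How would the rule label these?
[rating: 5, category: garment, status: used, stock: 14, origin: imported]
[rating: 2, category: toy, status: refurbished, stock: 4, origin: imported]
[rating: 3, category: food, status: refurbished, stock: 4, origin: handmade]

Positive, Negative, Negative

The rule appears to be: stock ≥ 11.
Positive: [rating: 5, category: garment, status: used, stock: 14, origin: imported], since stock = 14. Negative: [rating: 2, category: toy, status: refurbished, stock: 4, origin: imported], since stock = 4. Negative: [rating: 3, category: food, status: refurbished, stock: 4, origin: handmade], since stock = 4.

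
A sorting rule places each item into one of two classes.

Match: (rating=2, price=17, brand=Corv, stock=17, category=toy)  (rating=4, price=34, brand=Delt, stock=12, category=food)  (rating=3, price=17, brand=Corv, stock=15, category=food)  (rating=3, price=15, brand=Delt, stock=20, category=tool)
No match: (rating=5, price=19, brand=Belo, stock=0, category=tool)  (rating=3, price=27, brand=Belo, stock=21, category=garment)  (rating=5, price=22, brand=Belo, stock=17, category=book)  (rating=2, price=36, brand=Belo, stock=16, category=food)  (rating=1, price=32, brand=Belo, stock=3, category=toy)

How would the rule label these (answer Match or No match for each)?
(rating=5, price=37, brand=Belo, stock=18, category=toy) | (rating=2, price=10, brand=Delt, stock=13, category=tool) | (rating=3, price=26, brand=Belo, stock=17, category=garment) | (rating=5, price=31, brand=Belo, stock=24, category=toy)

All 'Match' examples share one property — brand is not Belo — and every 'No match' example lacks it.
(rating=5, price=37, brand=Belo, stock=18, category=toy): No match (brand is Belo).
(rating=2, price=10, brand=Delt, stock=13, category=tool): Match (brand is Delt).
(rating=3, price=26, brand=Belo, stock=17, category=garment): No match (brand is Belo).
(rating=5, price=31, brand=Belo, stock=24, category=toy): No match (brand is Belo).

No match, Match, No match, No match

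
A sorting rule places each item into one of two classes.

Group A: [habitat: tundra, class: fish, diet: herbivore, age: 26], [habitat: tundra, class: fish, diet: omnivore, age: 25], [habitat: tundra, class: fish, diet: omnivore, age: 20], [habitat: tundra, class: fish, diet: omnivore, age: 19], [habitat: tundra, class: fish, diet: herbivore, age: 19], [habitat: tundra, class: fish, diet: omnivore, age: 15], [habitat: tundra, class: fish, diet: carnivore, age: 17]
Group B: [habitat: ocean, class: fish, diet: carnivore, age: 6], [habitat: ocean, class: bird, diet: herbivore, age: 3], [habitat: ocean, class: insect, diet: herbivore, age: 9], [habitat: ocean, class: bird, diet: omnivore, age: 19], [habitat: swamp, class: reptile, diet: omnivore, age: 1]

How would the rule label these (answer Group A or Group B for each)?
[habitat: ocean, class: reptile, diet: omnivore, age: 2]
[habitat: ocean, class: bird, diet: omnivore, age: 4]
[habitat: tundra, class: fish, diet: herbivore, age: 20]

Group B, Group B, Group A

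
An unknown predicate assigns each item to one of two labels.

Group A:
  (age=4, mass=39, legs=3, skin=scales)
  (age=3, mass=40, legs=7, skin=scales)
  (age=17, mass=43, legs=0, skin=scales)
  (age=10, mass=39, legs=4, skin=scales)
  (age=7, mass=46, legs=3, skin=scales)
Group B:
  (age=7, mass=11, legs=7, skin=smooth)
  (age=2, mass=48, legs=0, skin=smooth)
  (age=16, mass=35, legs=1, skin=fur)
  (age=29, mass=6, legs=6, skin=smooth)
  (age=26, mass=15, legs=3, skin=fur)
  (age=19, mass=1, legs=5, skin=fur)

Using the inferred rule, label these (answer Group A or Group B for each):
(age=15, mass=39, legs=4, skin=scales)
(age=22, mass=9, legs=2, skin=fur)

Group A, Group B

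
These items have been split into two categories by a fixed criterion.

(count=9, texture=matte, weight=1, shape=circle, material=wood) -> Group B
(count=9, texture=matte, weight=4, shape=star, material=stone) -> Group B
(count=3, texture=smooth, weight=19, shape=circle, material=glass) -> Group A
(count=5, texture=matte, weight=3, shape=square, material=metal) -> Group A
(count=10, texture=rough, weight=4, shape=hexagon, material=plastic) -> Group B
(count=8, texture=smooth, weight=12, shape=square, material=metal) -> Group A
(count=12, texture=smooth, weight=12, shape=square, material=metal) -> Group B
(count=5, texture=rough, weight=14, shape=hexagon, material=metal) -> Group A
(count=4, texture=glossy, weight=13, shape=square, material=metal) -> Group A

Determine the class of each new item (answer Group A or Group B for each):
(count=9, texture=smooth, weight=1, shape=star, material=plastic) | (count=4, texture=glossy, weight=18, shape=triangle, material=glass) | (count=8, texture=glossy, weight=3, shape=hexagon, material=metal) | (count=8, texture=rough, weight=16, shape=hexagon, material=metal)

Group B, Group A, Group A, Group A

One predicate separates the groups cleanly: count ≤ 8.
(count=9, texture=smooth, weight=1, shape=star, material=plastic): Group B (count = 9). (count=4, texture=glossy, weight=18, shape=triangle, material=glass): Group A (count = 4). (count=8, texture=glossy, weight=3, shape=hexagon, material=metal): Group A (count = 8). (count=8, texture=rough, weight=16, shape=hexagon, material=metal): Group A (count = 8).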